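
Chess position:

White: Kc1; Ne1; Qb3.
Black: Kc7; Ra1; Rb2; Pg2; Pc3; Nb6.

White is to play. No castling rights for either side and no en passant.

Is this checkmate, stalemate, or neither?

White to move; white king on c1.
In check: yes, from the black rook on a1.
King squares — b1: attacked by Ra1; d1: attacked by Ra1; b2: attacked by Pc3; c2: attacked by Rb2; d2: attacked by Rb2.
Legal moves for White: none.
In check with no legal moves → checkmate.

checkmate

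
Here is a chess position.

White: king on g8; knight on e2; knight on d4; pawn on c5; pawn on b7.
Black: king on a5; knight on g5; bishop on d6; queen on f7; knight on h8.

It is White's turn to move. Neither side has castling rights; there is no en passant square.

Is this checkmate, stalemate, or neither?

neither

White to move; white king on g8.
In check: yes, from the black queen on f7.
King squares — f7: attacked by Ng5; g7: attacked by Qf7; h7: attacked by Ng5; f8: attacked by Bd6; h8: available.
Legal moves for White: Kxh8.
White is in check but has 1 legal move → neither.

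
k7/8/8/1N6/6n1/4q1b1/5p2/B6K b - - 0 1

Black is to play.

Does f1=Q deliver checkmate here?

After f1=Q: white king on h1; in check: yes, from the black queen on f1.
King squares — g1: attacked by Qf1; g2: attacked by Qf1; h2: attacked by Bg3.
White has no legal moves → checkmate.

yes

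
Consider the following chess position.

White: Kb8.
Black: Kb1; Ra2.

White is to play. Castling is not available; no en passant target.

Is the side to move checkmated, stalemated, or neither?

neither

White to move; white king on b8.
In check: no.
Legal moves for White: Kc8, Kc7, Kb7.
White has 3 legal moves and is not in check → neither.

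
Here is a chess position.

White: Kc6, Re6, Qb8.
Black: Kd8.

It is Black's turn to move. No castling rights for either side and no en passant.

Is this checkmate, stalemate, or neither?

checkmate

Black to move; black king on d8.
In check: yes, from the white queen on b8.
King squares — c7: attacked by Kc6; d7: attacked by Kc6; e7: attacked by Re6; c8: attacked by Qb8; e8: attacked by Re6.
Legal moves for Black: none.
In check with no legal moves → checkmate.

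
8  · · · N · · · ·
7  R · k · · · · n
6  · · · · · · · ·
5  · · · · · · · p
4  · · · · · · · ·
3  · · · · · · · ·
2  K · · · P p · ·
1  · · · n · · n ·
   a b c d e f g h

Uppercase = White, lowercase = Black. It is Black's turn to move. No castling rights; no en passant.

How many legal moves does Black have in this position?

Black to move; king on c7.
In check: yes, from the white rook on a7.
Legal moves: Kxd8, Kc8, Kb8, Kd6, Kb6.
Count: 5.

5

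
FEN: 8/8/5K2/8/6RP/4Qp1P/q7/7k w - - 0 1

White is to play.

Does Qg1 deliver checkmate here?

After Qg1: black king on h1; in check: yes, from the white queen on g1.
King squares — g1: attacked by Rg4; g2: attacked by Qg1; h2: attacked by Qg1.
Black has no legal moves → checkmate.

yes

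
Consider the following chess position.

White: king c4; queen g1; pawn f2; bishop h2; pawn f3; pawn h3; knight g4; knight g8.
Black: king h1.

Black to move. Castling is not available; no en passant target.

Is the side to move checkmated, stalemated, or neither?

checkmate

Black to move; black king on h1.
In check: yes, from the white queen on g1.
King squares — g1: attacked by Bh2; g2: attacked by Qg1; h2: attacked by Qg1.
Legal moves for Black: none.
In check with no legal moves → checkmate.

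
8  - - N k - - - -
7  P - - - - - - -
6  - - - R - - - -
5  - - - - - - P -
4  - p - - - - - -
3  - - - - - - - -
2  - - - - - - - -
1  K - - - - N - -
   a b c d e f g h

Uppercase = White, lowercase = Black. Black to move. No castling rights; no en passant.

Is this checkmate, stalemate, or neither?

neither

Black to move; black king on d8.
In check: yes, from the white rook on d6.
King squares — c7: available; d7: attacked by Rd6; e7: attacked by Nc8; c8: available; e8: available.
Legal moves for Black: Ke8, Kxc8, Kc7.
Black is in check but has 3 legal moves → neither.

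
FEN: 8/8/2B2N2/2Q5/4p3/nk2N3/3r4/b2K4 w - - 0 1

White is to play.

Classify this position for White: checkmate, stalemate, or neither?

White to move; white king on d1.
In check: yes, from the black rook on d2.
King squares — c1: available; e1: available; c2: attacked by Rd2; d2: available; e2: attacked by Rd2.
Legal moves for White: Kxd2, Ke1, Kc1.
White is in check but has 3 legal moves → neither.

neither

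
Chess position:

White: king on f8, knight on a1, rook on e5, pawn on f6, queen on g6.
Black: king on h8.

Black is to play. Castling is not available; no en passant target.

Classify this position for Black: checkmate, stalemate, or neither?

Black to move; black king on h8.
In check: no.
King squares — g7: attacked by Pf6; h7: attacked by Qg6; g8: attacked by Qg6.
Legal moves for Black: none.
Not in check and no legal moves → stalemate.

stalemate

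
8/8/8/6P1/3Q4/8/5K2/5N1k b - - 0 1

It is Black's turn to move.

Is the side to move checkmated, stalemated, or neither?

stalemate

Black to move; black king on h1.
In check: no.
King squares — g1: attacked by Kf2; g2: attacked by Kf2; h2: attacked by Nf1.
Legal moves for Black: none.
Not in check and no legal moves → stalemate.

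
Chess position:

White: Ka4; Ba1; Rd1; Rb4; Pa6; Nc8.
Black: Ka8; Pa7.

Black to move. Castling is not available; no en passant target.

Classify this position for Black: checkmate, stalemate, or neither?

stalemate

Black to move; black king on a8.
In check: no.
King squares — a7: own pawn; b7: attacked by Rb4; b8: attacked by Rb4.
Legal moves for Black: none.
Not in check and no legal moves → stalemate.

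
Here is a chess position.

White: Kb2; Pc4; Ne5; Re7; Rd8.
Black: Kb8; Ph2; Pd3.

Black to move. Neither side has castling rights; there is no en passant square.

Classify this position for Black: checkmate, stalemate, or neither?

Black to move; black king on b8.
In check: yes, from the white rook on d8.
King squares — a7: attacked by Re7; b7: attacked by Re7; c7: attacked by Re7; a8: attacked by Rd8; c8: attacked by Rd8.
Legal moves for Black: none.
In check with no legal moves → checkmate.

checkmate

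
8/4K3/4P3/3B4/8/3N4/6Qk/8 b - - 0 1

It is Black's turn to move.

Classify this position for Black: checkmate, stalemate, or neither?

checkmate

Black to move; black king on h2.
In check: yes, from the white queen on g2.
King squares — g1: attacked by Qg2; h1: attacked by Qg2; g2: attacked by Bd5; g3: attacked by Qg2; h3: attacked by Qg2.
Legal moves for Black: none.
In check with no legal moves → checkmate.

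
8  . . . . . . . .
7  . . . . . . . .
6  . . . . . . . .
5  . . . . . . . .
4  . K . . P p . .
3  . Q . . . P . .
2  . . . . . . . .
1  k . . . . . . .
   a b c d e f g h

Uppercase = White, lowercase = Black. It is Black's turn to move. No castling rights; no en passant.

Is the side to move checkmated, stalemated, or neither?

stalemate

Black to move; black king on a1.
In check: no.
King squares — b1: attacked by Qb3; a2: attacked by Qb3; b2: attacked by Qb3.
Legal moves for Black: none.
Not in check and no legal moves → stalemate.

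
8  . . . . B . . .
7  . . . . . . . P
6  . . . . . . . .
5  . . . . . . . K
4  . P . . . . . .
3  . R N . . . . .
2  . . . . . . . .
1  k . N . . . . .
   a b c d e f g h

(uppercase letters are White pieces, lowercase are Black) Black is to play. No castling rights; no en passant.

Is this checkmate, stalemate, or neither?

stalemate

Black to move; black king on a1.
In check: no.
King squares — b1: attacked by Rb3; a2: attacked by Nc1; b2: attacked by Rb3.
Legal moves for Black: none.
Not in check and no legal moves → stalemate.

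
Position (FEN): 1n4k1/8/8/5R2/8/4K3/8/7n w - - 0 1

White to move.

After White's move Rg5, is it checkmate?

After Rg5: black king on g8; in check: yes, from the white rook on g5.
Black has 4 legal replies: Kh8, Kf8, Kh7, Kf7.
In check but a legal move exists → not checkmate.

no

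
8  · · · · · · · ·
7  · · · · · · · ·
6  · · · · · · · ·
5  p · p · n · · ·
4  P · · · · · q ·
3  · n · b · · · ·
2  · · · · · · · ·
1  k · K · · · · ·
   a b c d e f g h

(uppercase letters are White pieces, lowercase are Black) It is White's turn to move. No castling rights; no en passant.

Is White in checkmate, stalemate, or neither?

White to move; white king on c1.
In check: yes, from the black knight on b3.
King squares — b1: attacked by Ka1; d1: attacked by Qg4; b2: attacked by Ka1; c2: attacked by Bd3; d2: attacked by Nb3.
Legal moves for White: none.
In check with no legal moves → checkmate.

checkmate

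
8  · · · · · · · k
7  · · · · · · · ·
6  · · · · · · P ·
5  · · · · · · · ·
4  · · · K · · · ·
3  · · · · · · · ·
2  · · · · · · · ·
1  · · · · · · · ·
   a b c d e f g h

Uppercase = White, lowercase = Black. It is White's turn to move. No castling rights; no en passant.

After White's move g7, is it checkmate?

After g7: black king on h8; in check: yes, from the white pawn on g7.
Black has 3 legal replies: Kg8, Kh7, Kxg7.
In check but a legal move exists → not checkmate.

no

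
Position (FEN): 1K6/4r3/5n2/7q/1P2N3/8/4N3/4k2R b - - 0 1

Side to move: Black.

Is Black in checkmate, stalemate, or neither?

Black to move; black king on e1.
In check: yes, from the white rook on h1.
King squares — d1: attacked by Rh1; f1: attacked by Rh1; d2: attacked by Ne4; e2: available; f2: attacked by Ne4.
Legal moves for Black: Kxe2, Qxh1.
Black is in check but has 2 legal moves → neither.

neither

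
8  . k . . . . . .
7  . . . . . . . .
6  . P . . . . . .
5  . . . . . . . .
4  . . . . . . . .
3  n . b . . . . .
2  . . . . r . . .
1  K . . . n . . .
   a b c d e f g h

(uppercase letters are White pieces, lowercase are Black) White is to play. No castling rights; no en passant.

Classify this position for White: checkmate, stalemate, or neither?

checkmate

White to move; white king on a1.
In check: yes, from the black bishop on c3.
King squares — b1: attacked by Na3; a2: attacked by Re2; b2: attacked by Re2.
Legal moves for White: none.
In check with no legal moves → checkmate.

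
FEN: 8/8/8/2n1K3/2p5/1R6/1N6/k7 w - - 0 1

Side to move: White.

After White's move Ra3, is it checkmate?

no

After Ra3: black king on a1; in check: yes, from the white rook on a3.
Black has 2 legal replies: Kxb2, Kb1.
In check but a legal move exists → not checkmate.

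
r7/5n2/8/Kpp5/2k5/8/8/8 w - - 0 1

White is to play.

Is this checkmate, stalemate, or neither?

neither

White to move; white king on a5.
In check: yes, from the black rook on a8.
King squares — a4: attacked by Pb5; b4: attacked by Kc4; b5: attacked by Kc4; a6: attacked by Ra8; b6: available.
Legal moves for White: Kb6.
White is in check but has 1 legal move → neither.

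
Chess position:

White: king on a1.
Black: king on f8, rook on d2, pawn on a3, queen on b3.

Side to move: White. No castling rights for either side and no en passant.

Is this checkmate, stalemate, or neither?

White to move; white king on a1.
In check: no.
King squares — b1: attacked by Qb3; a2: attacked by Rd2; b2: attacked by Rd2.
Legal moves for White: none.
Not in check and no legal moves → stalemate.

stalemate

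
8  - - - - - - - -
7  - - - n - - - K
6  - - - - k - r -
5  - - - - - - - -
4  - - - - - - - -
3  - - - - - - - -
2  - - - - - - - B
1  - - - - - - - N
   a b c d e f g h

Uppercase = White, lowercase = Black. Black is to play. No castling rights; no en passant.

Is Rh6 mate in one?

After Rh6: white king on h7; in check: yes, from the black rook on h6.
White has 3 legal replies: Kg8, Kg7, Kxh6.
In check but a legal move exists → not checkmate.

no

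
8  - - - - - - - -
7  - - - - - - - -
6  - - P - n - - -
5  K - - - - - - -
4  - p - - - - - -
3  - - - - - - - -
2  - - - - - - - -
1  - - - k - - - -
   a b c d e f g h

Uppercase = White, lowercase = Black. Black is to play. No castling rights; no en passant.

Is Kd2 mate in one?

After Kd2: white king on a5; in check: no.
White is not in check, so this cannot be checkmate.

no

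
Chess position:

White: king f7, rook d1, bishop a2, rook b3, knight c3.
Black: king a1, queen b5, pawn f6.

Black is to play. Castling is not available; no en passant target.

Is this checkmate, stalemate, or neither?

checkmate

Black to move; black king on a1.
In check: yes, from the white rook on d1.
King squares — b1: attacked by Rd1; a2: attacked by Nc3; b2: attacked by Rb3.
Legal moves for Black: none.
In check with no legal moves → checkmate.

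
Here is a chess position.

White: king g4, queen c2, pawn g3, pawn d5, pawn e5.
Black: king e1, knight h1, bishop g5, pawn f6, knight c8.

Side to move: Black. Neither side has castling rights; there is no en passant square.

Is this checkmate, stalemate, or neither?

Black to move; black king on e1.
In check: no.
Legal moves for Black: Ne7, Na7, Nd6, Nb6, Bh6, Bh4, Bf4, Be3, Bd2, Bc1, Nxg3, Nf2+, Kf1, fxe5, f5+.
Black has 15 legal moves and is not in check → neither.

neither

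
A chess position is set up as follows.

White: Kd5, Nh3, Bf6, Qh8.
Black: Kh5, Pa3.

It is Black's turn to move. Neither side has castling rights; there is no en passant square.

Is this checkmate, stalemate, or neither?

Black to move; black king on h5.
In check: yes, from the white queen on h8.
Legal moves for Black: Kg6, Kg4.
Black is in check but has 2 legal moves → neither.

neither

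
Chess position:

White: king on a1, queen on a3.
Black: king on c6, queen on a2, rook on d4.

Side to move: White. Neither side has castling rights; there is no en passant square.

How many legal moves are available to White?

White to move; king on a1.
In check: yes, from the black queen on a2.
Legal moves: Kxa2, Qxa2.
Count: 2.

2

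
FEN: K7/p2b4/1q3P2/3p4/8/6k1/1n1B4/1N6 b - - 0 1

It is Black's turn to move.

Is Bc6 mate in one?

yes

After Bc6: white king on a8; in check: yes, from the black bishop on c6.
King squares — a7: attacked by Qb6; b7: attacked by Qb6; b8: attacked by Qb6.
White has no legal moves → checkmate.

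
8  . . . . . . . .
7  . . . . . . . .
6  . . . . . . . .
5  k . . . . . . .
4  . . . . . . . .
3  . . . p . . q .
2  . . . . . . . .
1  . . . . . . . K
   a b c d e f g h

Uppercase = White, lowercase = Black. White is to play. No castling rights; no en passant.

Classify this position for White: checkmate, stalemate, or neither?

White to move; white king on h1.
In check: no.
King squares — g1: attacked by Qg3; g2: attacked by Qg3; h2: attacked by Qg3.
Legal moves for White: none.
Not in check and no legal moves → stalemate.

stalemate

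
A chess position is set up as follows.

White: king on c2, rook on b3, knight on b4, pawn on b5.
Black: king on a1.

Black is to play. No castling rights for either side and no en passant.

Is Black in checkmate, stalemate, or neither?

Black to move; black king on a1.
In check: no.
King squares — b1: attacked by Kc2; a2: attacked by Nb4; b2: attacked by Kc2.
Legal moves for Black: none.
Not in check and no legal moves → stalemate.

stalemate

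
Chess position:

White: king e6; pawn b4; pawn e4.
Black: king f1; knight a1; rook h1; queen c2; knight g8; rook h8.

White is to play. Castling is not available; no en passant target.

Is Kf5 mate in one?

After Kf5: black king on f1; in check: no.
Black is not in check, so this cannot be checkmate.

no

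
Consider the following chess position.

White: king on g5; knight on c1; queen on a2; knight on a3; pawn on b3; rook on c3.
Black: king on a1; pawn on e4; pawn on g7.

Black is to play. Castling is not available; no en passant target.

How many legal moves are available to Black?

Black to move; king on a1.
In check: yes, from the white queen on a2.
Legal moves: none.
Count: 0.

0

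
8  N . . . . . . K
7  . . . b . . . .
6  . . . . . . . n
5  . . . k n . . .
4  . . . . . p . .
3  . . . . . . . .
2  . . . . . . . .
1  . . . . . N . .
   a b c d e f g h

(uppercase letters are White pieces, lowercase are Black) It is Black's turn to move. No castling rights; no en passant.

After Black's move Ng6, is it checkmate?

no

After Ng6: white king on h8; in check: yes, from the black knight on g6.
White has 2 legal replies: Kh7, Kg7.
In check but a legal move exists → not checkmate.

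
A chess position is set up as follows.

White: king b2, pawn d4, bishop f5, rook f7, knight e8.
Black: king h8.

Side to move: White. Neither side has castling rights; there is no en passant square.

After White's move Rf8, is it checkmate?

yes

After Rf8: black king on h8; in check: yes, from the white rook on f8.
King squares — g7: attacked by Ne8; h7: attacked by Bf5; g8: attacked by Rf8.
Black has no legal moves → checkmate.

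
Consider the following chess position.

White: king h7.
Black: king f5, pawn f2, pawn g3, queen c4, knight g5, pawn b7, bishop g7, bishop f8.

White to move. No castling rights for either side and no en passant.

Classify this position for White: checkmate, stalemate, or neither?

White to move; white king on h7.
In check: yes, from the black knight on g5.
King squares — g6: attacked by Kf5; h6: attacked by Bg7; g7: attacked by Bf8; g8: attacked by Qc4; h8: attacked by Bg7.
Legal moves for White: none.
In check with no legal moves → checkmate.

checkmate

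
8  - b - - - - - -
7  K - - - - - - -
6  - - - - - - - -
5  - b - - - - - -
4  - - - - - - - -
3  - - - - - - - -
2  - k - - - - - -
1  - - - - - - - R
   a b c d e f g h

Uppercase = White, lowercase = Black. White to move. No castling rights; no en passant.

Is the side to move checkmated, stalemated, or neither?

White to move; white king on a7.
In check: yes, from the black bishop on b8.
Legal moves for White: Kxb8, Ka8, Kb7, Kb6.
White is in check but has 4 legal moves → neither.

neither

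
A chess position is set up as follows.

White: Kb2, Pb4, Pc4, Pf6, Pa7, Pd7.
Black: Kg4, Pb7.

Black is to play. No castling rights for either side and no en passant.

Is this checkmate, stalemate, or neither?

Black to move; black king on g4.
In check: no.
Legal moves for Black: Kh5, Kg5, Kf5, Kh4, Kf4, Kh3, Kg3, Kf3, b6, b5.
Black has 10 legal moves and is not in check → neither.

neither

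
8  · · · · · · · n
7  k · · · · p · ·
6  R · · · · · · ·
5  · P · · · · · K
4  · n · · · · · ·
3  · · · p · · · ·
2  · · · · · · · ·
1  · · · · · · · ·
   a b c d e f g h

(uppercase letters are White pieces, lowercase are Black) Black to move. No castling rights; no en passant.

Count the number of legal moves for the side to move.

Black to move; king on a7.
In check: yes, from the white rook on a6.
Legal moves: Kb8, Kb7, Nxa6.
Count: 3.

3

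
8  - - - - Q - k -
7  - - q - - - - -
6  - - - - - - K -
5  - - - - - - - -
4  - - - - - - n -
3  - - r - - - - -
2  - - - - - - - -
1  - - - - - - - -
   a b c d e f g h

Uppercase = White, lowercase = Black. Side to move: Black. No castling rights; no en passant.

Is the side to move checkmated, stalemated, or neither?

Black to move; black king on g8.
In check: yes, from the white queen on e8.
King squares — f7: attacked by Kg6; g7: attacked by Kg6; h7: attacked by Kg6; f8: attacked by Qe8; h8: attacked by Qe8.
Legal moves for Black: none.
In check with no legal moves → checkmate.

checkmate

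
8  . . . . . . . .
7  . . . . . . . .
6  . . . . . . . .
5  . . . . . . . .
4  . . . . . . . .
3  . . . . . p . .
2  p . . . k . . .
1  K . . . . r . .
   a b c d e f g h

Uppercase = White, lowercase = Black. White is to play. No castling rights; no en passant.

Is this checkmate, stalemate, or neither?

neither

White to move; white king on a1.
In check: yes, from the black rook on f1.
Legal moves for White: Kb2, Kxa2.
White is in check but has 2 legal moves → neither.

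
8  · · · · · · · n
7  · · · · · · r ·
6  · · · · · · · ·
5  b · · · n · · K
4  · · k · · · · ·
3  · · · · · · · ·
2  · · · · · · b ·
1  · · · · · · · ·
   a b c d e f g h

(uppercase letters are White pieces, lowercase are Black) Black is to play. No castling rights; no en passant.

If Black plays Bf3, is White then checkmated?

no

After Bf3: white king on h5; in check: yes, from the black bishop on f3.
White has 2 legal replies: Kh6, Kh4.
In check but a legal move exists → not checkmate.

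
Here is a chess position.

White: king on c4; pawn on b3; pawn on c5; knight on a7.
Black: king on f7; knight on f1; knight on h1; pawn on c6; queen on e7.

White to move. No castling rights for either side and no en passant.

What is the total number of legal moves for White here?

White to move; king on c4.
In check: no.
Legal moves: Nc8, Nxc6, Nb5, Kd4, Kb4, Kd3, Kc3, b4.
Count: 8.

8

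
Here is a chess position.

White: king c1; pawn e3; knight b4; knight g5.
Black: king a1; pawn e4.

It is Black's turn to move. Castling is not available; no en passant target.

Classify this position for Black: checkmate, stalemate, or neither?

stalemate

Black to move; black king on a1.
In check: no.
King squares — b1: attacked by Kc1; a2: attacked by Nb4; b2: attacked by Kc1.
Legal moves for Black: none.
Not in check and no legal moves → stalemate.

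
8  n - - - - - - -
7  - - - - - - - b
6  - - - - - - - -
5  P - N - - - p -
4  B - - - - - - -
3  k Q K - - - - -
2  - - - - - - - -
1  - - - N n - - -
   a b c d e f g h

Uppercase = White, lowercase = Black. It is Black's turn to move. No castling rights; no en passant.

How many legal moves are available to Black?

Black to move; king on a3.
In check: yes, from the white queen on b3.
Legal moves: none.
Count: 0.

0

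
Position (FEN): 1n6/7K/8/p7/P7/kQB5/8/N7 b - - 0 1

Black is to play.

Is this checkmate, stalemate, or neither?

Black to move; black king on a3.
In check: yes, from the white queen on b3.
King squares — a2: attacked by Qb3; b2: attacked by Qb3; b3: attacked by Na1; a4: attacked by Qb3; b4: attacked by Qb3.
Legal moves for Black: none.
In check with no legal moves → checkmate.

checkmate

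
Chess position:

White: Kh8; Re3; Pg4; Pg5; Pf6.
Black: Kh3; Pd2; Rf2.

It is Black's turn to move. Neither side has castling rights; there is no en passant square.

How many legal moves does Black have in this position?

Black to move; king on h3.
In check: yes, from the white rook on e3.
Legal moves: Kh4, Kxg4, Kh2, Kg2, Rf3.
Count: 5.

5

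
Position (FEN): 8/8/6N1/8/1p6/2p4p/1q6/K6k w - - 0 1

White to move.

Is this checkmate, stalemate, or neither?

checkmate

White to move; white king on a1.
In check: yes, from the black queen on b2.
King squares — b1: attacked by Qb2; a2: attacked by Qb2; b2: attacked by Pc3.
Legal moves for White: none.
In check with no legal moves → checkmate.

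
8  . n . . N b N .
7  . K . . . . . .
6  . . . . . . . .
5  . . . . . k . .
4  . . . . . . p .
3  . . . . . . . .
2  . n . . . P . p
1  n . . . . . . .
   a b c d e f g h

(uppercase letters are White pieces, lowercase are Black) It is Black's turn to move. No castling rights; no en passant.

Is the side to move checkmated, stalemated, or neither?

neither

Black to move; black king on f5.
In check: no.
Legal moves for Black include: Bg7, Be7, Bh6, Bd6, Bc5, Bb4, Ba3, Nd7, Nc6, Na6, Kg6, Ke6, Kg5, Ke5, Kf4, Ke4, Nc4, Na4, ... (list truncated; more exist).
Black has legal moves and is not in check → neither.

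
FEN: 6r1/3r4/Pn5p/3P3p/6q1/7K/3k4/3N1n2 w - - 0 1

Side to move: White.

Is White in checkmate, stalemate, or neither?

checkmate

White to move; white king on h3.
In check: yes, from the black queen on g4.
King squares — g2: attacked by Qg4; h2: attacked by Nf1; g3: attacked by Nf1; g4: attacked by Ph5; h4: attacked by Qg4.
Legal moves for White: none.
In check with no legal moves → checkmate.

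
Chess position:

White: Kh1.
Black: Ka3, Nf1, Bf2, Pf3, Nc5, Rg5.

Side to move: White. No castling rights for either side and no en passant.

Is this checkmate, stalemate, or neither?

stalemate

White to move; white king on h1.
In check: no.
King squares — g1: attacked by Bf2; g2: attacked by Pf3; h2: attacked by Nf1.
Legal moves for White: none.
Not in check and no legal moves → stalemate.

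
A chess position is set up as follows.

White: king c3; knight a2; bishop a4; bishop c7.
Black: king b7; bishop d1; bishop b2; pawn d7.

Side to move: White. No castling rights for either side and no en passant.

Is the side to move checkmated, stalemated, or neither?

White to move; white king on c3.
In check: yes, from the black bishop on b2.
King squares — b2: available; c2: attacked by Bd1; d2: available; b3: attacked by Bd1; d3: available; b4: available; c4: available; d4: attacked by Bb2.
Legal moves for White: Kc4, Kb4, Kd3, Kd2, Kxb2.
White is in check but has 5 legal moves → neither.

neither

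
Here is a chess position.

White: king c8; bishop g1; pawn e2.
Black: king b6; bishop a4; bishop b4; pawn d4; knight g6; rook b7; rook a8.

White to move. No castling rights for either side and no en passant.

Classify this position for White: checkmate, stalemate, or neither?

checkmate

White to move; white king on c8.
In check: yes, from the black rook on a8.
King squares — b7: attacked by Kb6; c7: attacked by Kb6; d7: attacked by Ba4; b8: attacked by Rb7; d8: attacked by Ra8.
Legal moves for White: none.
In check with no legal moves → checkmate.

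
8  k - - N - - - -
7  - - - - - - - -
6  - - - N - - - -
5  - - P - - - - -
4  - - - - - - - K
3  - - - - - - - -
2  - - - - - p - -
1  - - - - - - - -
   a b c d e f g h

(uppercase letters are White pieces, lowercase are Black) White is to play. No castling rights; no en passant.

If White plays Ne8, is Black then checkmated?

no

After Ne8: black king on a8; in check: no.
Black is not in check, so this cannot be checkmate.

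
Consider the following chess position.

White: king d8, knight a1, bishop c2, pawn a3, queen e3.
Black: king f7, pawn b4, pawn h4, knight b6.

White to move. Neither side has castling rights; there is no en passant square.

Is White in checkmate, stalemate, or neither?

White to move; white king on d8.
In check: no.
Legal moves for White include: Kc7, Qe8+, Qe7+, Qh6, Qe6+, Qxb6, Qg5, Qe5, Qc5, Qf4+, Qe4, Qd4, Qh3, Qg3, Qf3+, Qd3, Qc3, Qb3+, ... (list truncated; more exist).
White has legal moves and is not in check → neither.

neither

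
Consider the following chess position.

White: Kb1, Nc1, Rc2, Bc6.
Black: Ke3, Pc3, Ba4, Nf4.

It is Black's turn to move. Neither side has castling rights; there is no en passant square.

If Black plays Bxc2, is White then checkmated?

no

After Bxc2: white king on b1; in check: yes, from the black bishop on c2.
White has 3 legal replies: Kxc2, Ka2, Ka1.
In check but a legal move exists → not checkmate.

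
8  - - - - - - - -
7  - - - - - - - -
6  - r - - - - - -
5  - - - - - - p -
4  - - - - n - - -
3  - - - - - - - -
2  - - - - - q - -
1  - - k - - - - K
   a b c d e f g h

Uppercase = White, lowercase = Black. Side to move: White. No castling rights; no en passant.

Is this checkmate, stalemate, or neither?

stalemate

White to move; white king on h1.
In check: no.
King squares — g1: attacked by Qf2; g2: attacked by Qf2; h2: attacked by Qf2.
Legal moves for White: none.
Not in check and no legal moves → stalemate.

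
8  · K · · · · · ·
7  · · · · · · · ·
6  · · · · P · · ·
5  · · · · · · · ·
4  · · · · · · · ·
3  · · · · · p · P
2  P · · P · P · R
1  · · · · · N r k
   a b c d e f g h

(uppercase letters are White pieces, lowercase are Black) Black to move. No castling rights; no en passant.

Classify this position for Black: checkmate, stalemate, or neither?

checkmate

Black to move; black king on h1.
In check: yes, from the white rook on h2.
King squares — g1: own rook; g2: attacked by Rh2; h2: attacked by Nf1.
Legal moves for Black: none.
In check with no legal moves → checkmate.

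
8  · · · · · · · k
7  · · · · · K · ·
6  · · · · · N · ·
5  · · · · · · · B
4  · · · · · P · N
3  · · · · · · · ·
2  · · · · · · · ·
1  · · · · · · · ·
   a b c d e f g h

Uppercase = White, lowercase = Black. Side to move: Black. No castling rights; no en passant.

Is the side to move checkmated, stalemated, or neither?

stalemate

Black to move; black king on h8.
In check: no.
King squares — g7: attacked by Kf7; h7: attacked by Nf6; g8: attacked by Nf6.
Legal moves for Black: none.
Not in check and no legal moves → stalemate.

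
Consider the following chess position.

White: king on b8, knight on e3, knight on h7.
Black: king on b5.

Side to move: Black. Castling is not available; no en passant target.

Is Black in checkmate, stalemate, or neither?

neither

Black to move; black king on b5.
In check: no.
Legal moves for Black: Kc6, Kb6, Ka6, Kc5, Ka5, Kb4, Ka4.
Black has 7 legal moves and is not in check → neither.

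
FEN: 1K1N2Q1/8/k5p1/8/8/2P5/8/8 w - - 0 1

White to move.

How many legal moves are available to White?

20

White to move; king on b8.
In check: no.
Legal moves: Qh8, Qf8, Qe8, Qh7, Qg7, Qf7, Qxg6+, Qe6+, Qd5, Qc4+, Qb3, Qa2+, Nf7, Nb7, Ne6, Nc6, Kc8, Ka8, Kc7, c4.
Count: 20.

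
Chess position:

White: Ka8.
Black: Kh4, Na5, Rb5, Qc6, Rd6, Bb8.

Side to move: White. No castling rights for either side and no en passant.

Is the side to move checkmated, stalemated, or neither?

White to move; white king on a8.
In check: yes, from the black queen on c6.
King squares — a7: attacked by Bb8; b7: attacked by Na5; b8: attacked by Rb5.
Legal moves for White: none.
In check with no legal moves → checkmate.

checkmate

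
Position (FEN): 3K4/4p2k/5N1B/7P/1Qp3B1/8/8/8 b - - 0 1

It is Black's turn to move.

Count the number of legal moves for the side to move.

Black to move; king on h7.
In check: yes, from the white knight on f6.
Legal moves: Kh8, Kxh6, exf6.
Count: 3.

3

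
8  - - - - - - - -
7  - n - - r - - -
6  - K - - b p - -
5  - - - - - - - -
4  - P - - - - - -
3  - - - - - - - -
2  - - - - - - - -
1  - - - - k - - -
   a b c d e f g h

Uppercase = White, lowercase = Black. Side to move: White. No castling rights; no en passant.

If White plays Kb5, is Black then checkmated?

After Kb5: black king on e1; in check: no.
Black is not in check, so this cannot be checkmate.

no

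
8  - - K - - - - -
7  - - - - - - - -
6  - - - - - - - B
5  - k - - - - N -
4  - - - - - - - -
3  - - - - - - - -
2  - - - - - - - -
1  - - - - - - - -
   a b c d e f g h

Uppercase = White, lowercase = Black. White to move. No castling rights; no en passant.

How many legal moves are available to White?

13

White to move; king on c8.
In check: no.
Legal moves: Kd8, Kb8, Kd7, Kc7, Kb7, Bf8, Bg7, Nh7, Nf7, Ne6, Ne4, Nh3, Nf3.
Count: 13.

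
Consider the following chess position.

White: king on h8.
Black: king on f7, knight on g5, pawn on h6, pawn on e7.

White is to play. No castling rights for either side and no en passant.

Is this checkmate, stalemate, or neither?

stalemate

White to move; white king on h8.
In check: no.
King squares — g7: attacked by Kf7; h7: attacked by Ng5; g8: attacked by Kf7.
Legal moves for White: none.
Not in check and no legal moves → stalemate.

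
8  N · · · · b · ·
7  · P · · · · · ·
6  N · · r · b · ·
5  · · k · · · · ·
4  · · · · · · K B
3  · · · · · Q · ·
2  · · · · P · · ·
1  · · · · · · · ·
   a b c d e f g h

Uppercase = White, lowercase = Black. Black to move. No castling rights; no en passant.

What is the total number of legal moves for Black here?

Black to move; king on c5.
In check: yes, from the white knight on a6.
Legal moves: Kb5, Kd4, Kc4, Rxa6.
Count: 4.

4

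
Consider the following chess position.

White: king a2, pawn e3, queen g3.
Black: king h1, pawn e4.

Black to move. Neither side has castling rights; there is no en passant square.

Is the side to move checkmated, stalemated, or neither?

Black to move; black king on h1.
In check: no.
King squares — g1: attacked by Qg3; g2: attacked by Qg3; h2: attacked by Qg3.
Legal moves for Black: none.
Not in check and no legal moves → stalemate.

stalemate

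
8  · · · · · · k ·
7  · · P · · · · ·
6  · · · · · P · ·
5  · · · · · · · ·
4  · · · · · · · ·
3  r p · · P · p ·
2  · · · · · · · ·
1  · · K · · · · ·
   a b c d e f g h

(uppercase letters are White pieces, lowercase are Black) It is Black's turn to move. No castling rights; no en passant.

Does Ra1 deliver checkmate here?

After Ra1: white king on c1; in check: yes, from the black rook on a1.
White has 2 legal replies: Kd2, Kb2.
In check but a legal move exists → not checkmate.

no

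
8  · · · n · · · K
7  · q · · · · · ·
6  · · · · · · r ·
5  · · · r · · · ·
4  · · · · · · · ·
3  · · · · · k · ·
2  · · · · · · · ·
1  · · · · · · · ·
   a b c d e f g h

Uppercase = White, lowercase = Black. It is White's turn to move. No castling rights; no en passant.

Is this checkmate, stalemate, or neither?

stalemate

White to move; white king on h8.
In check: no.
King squares — g7: attacked by Rg6; h7: attacked by Qb7; g8: attacked by Rg6.
Legal moves for White: none.
Not in check and no legal moves → stalemate.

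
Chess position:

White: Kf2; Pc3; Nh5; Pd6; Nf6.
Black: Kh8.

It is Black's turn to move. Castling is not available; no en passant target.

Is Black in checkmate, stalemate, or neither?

stalemate

Black to move; black king on h8.
In check: no.
King squares — g7: attacked by Nh5; h7: attacked by Nf6; g8: attacked by Nf6.
Legal moves for Black: none.
Not in check and no legal moves → stalemate.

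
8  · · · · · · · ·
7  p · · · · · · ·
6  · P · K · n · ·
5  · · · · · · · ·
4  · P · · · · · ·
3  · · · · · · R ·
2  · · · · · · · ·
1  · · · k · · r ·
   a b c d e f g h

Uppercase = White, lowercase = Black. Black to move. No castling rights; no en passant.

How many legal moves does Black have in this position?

21

Black to move; king on d1.
In check: no.
Legal moves: Ng8, Ne8+, Nh7, Nd7, Nh5, Nd5, Ng4, Ne4+, Rxg3, Rg2, Rh1, Rf1, Re1, Ke2, Kd2, Kc2, Ke1, Kc1, axb6, a6, a5.
Count: 21.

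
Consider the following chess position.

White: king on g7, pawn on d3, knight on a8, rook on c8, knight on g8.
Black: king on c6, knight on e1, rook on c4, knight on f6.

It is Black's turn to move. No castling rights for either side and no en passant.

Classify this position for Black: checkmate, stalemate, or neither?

Black to move; black king on c6.
In check: yes, from the white rook on c8.
King squares — b5: available; c5: attacked by Rc8; d5: available; b6: attacked by Na8; d6: available; b7: available; c7: attacked by Na8; d7: available.
Legal moves for Black: Kd7, Kb7, Kd6, Kd5, Kb5.
Black is in check but has 5 legal moves → neither.

neither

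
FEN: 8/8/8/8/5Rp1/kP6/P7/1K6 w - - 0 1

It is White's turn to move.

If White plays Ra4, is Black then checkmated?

yes

After Ra4: black king on a3; in check: yes, from the white rook on a4.
King squares — a2: attacked by Kb1; b2: attacked by Kb1; b3: attacked by Pa2; a4: attacked by Pb3; b4: attacked by Ra4.
Black has no legal moves → checkmate.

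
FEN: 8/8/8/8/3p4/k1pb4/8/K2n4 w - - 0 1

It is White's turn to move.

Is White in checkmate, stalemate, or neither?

White to move; white king on a1.
In check: no.
King squares — b1: attacked by Bd3; a2: attacked by Ka3; b2: attacked by Nd1.
Legal moves for White: none.
Not in check and no legal moves → stalemate.

stalemate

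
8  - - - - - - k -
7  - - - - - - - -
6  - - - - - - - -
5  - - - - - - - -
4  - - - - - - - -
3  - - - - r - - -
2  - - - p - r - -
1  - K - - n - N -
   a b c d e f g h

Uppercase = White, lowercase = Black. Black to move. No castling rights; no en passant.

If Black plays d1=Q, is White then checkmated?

After d1=Q: white king on b1; in check: yes, from the black queen on d1.
King squares — a1: attacked by Qd1; c1: attacked by Qd1; a2: attacked by Rf2; b2: attacked by Rf2; c2: attacked by Qd1.
White has no legal moves → checkmate.

yes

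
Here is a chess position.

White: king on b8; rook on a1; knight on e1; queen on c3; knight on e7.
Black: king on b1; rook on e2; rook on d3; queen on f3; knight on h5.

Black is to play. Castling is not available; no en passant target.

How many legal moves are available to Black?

Black to move; king on b1.
In check: yes, from the white rook on a1.
Legal moves: none.
Count: 0.

0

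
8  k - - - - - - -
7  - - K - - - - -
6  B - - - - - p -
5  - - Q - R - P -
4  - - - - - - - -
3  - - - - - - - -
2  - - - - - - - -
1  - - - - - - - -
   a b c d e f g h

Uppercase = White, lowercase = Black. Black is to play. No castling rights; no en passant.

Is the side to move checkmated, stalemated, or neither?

stalemate

Black to move; black king on a8.
In check: no.
King squares — a7: attacked by Qc5; b7: attacked by Ba6; b8: attacked by Kc7.
Legal moves for Black: none.
Not in check and no legal moves → stalemate.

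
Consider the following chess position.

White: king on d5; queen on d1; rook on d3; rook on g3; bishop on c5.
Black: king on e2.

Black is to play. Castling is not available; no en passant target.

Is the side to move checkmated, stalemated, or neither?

Black to move; black king on e2.
In check: yes, from the white queen on d1.
King squares — d1: attacked by Rd3; e1: attacked by Qd1; f1: attacked by Qd1; d2: attacked by Qd1; f2: attacked by Bc5; d3: attacked by Qd1; e3: attacked by Rd3; f3: attacked by Qd1.
Legal moves for Black: none.
In check with no legal moves → checkmate.

checkmate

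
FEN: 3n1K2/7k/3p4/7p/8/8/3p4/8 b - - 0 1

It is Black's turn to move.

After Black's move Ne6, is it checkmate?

After Ne6: white king on f8; in check: yes, from the black knight on e6.
White has 3 legal replies: Ke8, Kf7, Ke7.
In check but a legal move exists → not checkmate.

no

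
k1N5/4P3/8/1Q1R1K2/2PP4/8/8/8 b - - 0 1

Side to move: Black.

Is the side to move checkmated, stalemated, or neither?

stalemate

Black to move; black king on a8.
In check: no.
King squares — a7: attacked by Nc8; b7: attacked by Qb5; b8: attacked by Qb5.
Legal moves for Black: none.
Not in check and no legal moves → stalemate.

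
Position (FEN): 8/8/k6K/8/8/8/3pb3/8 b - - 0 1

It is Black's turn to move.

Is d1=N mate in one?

After d1=N: white king on h6; in check: no.
White is not in check, so this cannot be checkmate.

no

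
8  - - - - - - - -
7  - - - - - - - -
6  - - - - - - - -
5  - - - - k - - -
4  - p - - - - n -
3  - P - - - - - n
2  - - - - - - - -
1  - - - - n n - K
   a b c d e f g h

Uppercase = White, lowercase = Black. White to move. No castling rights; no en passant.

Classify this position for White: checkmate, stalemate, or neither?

stalemate

White to move; white king on h1.
In check: no.
King squares — g1: attacked by Nh3; g2: attacked by Ne1; h2: attacked by Nf1.
Legal moves for White: none.
Not in check and no legal moves → stalemate.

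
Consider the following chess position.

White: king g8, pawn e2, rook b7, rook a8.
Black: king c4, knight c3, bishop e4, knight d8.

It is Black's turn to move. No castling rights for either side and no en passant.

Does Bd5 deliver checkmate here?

After Bd5: white king on g8; in check: yes, from the black bishop on d5.
White has 5 legal replies: Kh8, Kf8, Kh7, Kg7, Rf7.
In check but a legal move exists → not checkmate.

no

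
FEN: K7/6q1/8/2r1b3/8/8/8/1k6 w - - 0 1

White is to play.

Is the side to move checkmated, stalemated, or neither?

White to move; white king on a8.
In check: no.
King squares — a7: attacked by Qg7; b7: attacked by Qg7; b8: attacked by Be5.
Legal moves for White: none.
Not in check and no legal moves → stalemate.

stalemate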